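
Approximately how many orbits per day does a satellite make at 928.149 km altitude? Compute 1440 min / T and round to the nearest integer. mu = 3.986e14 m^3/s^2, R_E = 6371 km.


r = 7.299149e+06 m
T = 2*pi*sqrt(r^3/mu) = 6206.1114 s = 103.4352 min
revs/day = 1440 / 103.4352 = 13.9218
Rounded: 14 revolutions per day

14 revolutions per day


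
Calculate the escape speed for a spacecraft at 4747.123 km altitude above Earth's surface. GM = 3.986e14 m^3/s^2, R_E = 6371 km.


r = 6371.0 + 4747.123 = 11118.1230 km = 1.1118123e+07 m
v_esc = sqrt(2*mu/r) = sqrt(2*3.986e14 / 1.1118123e+07)
v_esc = 8467.7477 m/s = 8.4677 km/s

8.4677 km/s


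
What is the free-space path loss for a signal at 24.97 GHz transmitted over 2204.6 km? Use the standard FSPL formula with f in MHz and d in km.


f = 24.97 GHz = 24970.0000 MHz
d = 2204.6 km
FSPL = 32.44 + 20*log10(24970.0000) + 20*log10(2204.6)
FSPL = 32.44 + 87.9484 + 66.8666
FSPL = 187.2550 dB

187.2550 dB


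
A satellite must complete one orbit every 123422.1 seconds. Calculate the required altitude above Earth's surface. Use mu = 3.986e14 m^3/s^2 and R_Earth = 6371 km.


T = 123422.1 s
r = (mu*T^2/(4*pi^2))^(1/3) = (3.986e14 * 123422.1^2 / (4*pi^2))^(1/3)
r = 5.3578161e+07 m = 53578.1615 km
alt = r - R_E = 53578.1615 - 6371 = 47207.1615 km

47207.1615 km


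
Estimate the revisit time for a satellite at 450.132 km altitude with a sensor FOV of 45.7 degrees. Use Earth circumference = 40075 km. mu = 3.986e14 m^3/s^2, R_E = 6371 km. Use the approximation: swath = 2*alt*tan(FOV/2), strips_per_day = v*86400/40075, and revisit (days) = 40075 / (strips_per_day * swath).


swath = 2*450.132*tan(0.3988077) = 379.3609 km
v = sqrt(mu/r) = 7644.3475 m/s = 7.6443 km/s
strips/day = v*86400/40075 = 7.6443*86400/40075 = 16.4809
coverage/day = strips * swath = 16.4809 * 379.3609 = 6252.2053 km
revisit = 40075 / 6252.2053 = 6.4097 days

6.4097 days


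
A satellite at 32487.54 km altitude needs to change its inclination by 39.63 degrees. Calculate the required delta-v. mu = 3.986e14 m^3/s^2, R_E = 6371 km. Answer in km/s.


r = 38858.5400 km = 3.885854e+07 m
V = sqrt(mu/r) = 3202.7675 m/s
di = 39.63 deg = 0.691674 rad
dV = 2*V*sin(di/2) = 2*3202.7675*sin(0.345837)
dV = 2171.3753 m/s = 2.1714 km/s

2.1714 km/s


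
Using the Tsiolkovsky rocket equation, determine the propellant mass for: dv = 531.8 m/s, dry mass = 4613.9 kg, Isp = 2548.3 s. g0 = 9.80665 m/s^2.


ve = Isp * g0 = 2548.3 * 9.80665 = 24990.286195 m/s
mass ratio = exp(dv/ve) = exp(531.8/24990.286195) = 1.02150831
m_prop = m_dry * (mr - 1) = 4613.9 * (1.02150831 - 1)
m_prop = 99.2372 kg

99.2372 kg


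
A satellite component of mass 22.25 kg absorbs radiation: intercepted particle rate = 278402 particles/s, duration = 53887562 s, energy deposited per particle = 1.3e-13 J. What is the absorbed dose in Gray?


Total energy deposited = rate * time * E_per
  = 278402 * 53887562 * 1.3e-13 = 1.9503 J
Dose = E_total / mass = 1.9503 / 22.25
Dose = 0.0876545 Gy

0.0877 Gy


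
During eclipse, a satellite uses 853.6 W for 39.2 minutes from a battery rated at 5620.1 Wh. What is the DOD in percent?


E_used = P * t / 60 = 853.6 * 39.2 / 60 = 557.6853 Wh
DOD = E_used / E_total * 100 = 557.6853 / 5620.1 * 100
DOD = 9.9231 %

9.9231 %


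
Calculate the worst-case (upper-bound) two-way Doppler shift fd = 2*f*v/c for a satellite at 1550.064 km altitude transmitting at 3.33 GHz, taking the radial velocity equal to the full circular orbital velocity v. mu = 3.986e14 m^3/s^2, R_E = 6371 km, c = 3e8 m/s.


r = 7.921064e+06 m
v = sqrt(mu/r) = 7093.7665 m/s (worst-case radial velocity)
f = 3.33 GHz = 3.33e+09 Hz
fd = 2*f*v/c = 2*3.33e+09*7093.7665/3.0e+08
fd = 157481.6152 Hz

157481.6152 Hz


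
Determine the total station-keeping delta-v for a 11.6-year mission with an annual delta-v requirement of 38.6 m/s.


dV = rate * years = 38.6 * 11.6
dV = 447.7600 m/s

447.7600 m/s


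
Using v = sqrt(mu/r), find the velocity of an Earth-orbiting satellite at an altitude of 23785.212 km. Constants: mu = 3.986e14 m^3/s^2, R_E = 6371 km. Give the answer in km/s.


r = R_E + alt = 6371.0 + 23785.212 = 30156.2120 km = 3.0156212e+07 m
v = sqrt(mu/r) = sqrt(3.986e14 / 3.0156212e+07) = 3635.6348 m/s = 3.6356 km/s

3.6356 km/s


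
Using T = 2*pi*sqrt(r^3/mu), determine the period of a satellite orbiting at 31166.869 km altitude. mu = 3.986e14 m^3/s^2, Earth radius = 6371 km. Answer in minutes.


r = 37537.8690 km = 3.7537869e+07 m
T = 2*pi*sqrt(r^3/mu) = 2*pi*sqrt(5.2894296e+22 / 3.986e14)
T = 72379.5107 s = 1206.3252 min

1206.3252 minutes


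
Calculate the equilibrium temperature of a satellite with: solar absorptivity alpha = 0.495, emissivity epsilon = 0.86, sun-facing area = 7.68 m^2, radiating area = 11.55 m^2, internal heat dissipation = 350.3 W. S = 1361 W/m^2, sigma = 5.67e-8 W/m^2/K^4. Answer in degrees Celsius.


Numerator = alpha*S*A_sun + Q_int = 0.495*1361*7.68 + 350.3 = 5524.2776 W
Denominator = eps*sigma*A_rad = 0.86*5.67e-8*11.55 = 5.632011e-07 W/K^4
T^4 = 9.8087124e+09 K^4
T = 314.7045 K = 41.5545 C

41.5545 degrees Celsius


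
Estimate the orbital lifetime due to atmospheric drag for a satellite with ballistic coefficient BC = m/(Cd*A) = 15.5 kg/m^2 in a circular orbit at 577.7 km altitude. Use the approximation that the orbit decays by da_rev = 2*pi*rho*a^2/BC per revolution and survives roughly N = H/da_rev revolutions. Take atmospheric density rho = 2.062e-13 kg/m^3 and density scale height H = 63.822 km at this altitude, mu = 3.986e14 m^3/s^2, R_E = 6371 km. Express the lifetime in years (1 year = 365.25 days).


a = R_E + alt = 6948.7000 km = 6.9487e+06 m
da_rev = 2*pi*rho*a^2/BC = 2*pi*2.062e-13*(6.9487e+06)^2/15.5 = 4.035933 m per revolution
N = H/da_rev = 63822.0000 m / 4.035933 m = 15813.4436 revolutions
P = 2*pi*sqrt(a^3/mu) = 5764.5653 s
lifetime = N*P = 15813.4436 * 5764.5653 = 9.1157629e+07 s = 1055.0651 days
years = 1055.0651 / 365.25 = 2.8886 years

2.8886 years


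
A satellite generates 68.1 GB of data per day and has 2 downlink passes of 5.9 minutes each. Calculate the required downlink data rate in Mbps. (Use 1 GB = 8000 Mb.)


total contact time = 2 * 5.9 * 60 = 708.0000 s
data = 68.1 GB = 544800.0000 Mb
rate = 544800.0000 / 708.0000 = 769.4915 Mbps

769.4915 Mbps


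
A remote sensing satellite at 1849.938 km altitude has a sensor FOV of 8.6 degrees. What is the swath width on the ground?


FOV = 8.6 deg = 0.1500983 rad
swath = 2 * alt * tan(FOV/2) = 2 * 1849.938 * tan(0.07504916)
swath = 2 * 1849.938 * 0.07519038
swath = 278.1951 km

278.1951 km


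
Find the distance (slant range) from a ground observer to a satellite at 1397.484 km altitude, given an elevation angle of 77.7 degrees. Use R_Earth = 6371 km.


h = 1397.484 km, el = 77.7 deg
d = -R_E*sin(el) + sqrt((R_E*sin(el))^2 + 2*R_E*h + h^2)
d = -6371.0000*sin(1.3561) + sqrt((6371.0000*0.9770456)^2 + 2*6371.0000*1397.484 + 1397.484^2)
d = 1424.2496 km

1424.2496 km


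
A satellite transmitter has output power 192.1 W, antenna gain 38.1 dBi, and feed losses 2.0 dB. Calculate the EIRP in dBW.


Pt = 192.1 W = 22.8353 dBW
EIRP = Pt_dBW + Gt - losses = 22.8353 + 38.1 - 2.0 = 58.9353 dBW

58.9353 dBW


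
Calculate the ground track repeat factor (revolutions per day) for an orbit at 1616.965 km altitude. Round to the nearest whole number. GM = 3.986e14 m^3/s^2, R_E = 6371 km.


r = 7.987965e+06 m
T = 2*pi*sqrt(r^3/mu) = 7105.0224 s = 118.4170 min
revs/day = 1440 / 118.4170 = 12.1604
Rounded: 12 revolutions per day

12 revolutions per day


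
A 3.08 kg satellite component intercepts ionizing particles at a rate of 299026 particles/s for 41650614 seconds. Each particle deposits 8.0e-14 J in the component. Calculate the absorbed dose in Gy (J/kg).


Total energy deposited = rate * time * E_per
  = 299026 * 41650614 * 8.0e-14 = 0.9963693 J
Dose = E_total / mass = 0.9963693 / 3.08
Dose = 0.3234965 Gy

0.3235 Gy


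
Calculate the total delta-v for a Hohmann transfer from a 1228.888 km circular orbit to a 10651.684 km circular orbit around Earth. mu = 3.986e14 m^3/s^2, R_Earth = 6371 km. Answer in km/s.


r1 = 7599.8880 km = 7.599888e+06 m
r2 = 17022.6840 km = 1.7022684e+07 m
dv1 = sqrt(mu/r1)*(sqrt(2*r2/(r1+r2)) - 1) = 1273.7285 m/s
dv2 = sqrt(mu/r2)*(1 - sqrt(2*r1/(r1+r2))) = 1037.0379 m/s
total dv = |dv1| + |dv2| = 1273.7285 + 1037.0379 = 2310.7664 m/s = 2.3108 km/s

2.3108 km/s


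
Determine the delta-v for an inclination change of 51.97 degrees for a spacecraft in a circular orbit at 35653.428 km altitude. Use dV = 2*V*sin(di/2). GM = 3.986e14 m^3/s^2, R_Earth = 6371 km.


r = 42024.4280 km = 4.2024428e+07 m
V = sqrt(mu/r) = 3079.7662 m/s
di = 51.97 deg = 0.9070476 rad
dV = 2*V*sin(di/2) = 2*3079.7662*sin(0.4535238)
dV = 2698.7118 m/s = 2.6987 km/s

2.6987 km/s


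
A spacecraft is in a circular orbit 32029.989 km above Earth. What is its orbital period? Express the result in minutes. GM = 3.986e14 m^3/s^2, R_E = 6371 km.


r = 38400.9890 km = 3.8400989e+07 m
T = 2*pi*sqrt(r^3/mu) = 2*pi*sqrt(5.6627479e+22 / 3.986e14)
T = 74890.1733 s = 1248.1696 min

1248.1696 minutes


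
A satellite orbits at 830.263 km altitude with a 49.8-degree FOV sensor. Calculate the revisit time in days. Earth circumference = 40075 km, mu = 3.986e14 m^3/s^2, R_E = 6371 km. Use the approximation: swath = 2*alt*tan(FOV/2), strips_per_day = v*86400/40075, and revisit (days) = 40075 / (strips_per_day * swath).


swath = 2*830.263*tan(0.434587) = 770.7905 km
v = sqrt(mu/r) = 7439.8523 m/s = 7.4399 km/s
strips/day = v*86400/40075 = 7.4399*86400/40075 = 16.0400
coverage/day = strips * swath = 16.0400 * 770.7905 = 12363.4842 km
revisit = 40075 / 12363.4842 = 3.2414 days

3.2414 days


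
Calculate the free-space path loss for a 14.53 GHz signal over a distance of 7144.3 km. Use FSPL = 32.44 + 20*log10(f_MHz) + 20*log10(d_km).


f = 14.53 GHz = 14530.0000 MHz
d = 7144.3 km
FSPL = 32.44 + 20*log10(14530.0000) + 20*log10(7144.3)
FSPL = 32.44 + 83.2453 + 77.0792
FSPL = 192.7645 dB

192.7645 dB


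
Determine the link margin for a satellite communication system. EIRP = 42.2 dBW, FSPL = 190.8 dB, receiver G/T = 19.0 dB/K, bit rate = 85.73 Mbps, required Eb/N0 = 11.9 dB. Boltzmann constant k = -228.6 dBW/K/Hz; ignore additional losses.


C/N0 = EIRP - FSPL + G/T - k = 42.2 - 190.8 + 19.0 - (-228.6)
C/N0 = 99.0000 dB-Hz
R_b = 85.73 Mbps = 8.573e+07 bps -> 10*log10(R_b) = 79.3313 dB-Hz
Eb/N0 = C/N0 - 10*log10(R_b) = 99.0000 - 79.3313 = 19.6687 dB
Margin = Eb/N0 - Eb/N0_req = 19.6687 - 11.9 = 7.7687 dB (link closes)

7.7687 dB


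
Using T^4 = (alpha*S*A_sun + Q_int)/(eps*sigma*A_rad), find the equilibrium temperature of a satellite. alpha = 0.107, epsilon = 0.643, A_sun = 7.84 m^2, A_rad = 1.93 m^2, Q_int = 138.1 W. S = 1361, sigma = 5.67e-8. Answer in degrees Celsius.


Numerator = alpha*S*A_sun + Q_int = 0.107*1361*7.84 + 138.1 = 1279.8157 W
Denominator = eps*sigma*A_rad = 0.643*5.67e-8*1.93 = 7.0364133e-08 W/K^4
T^4 = 1.8188467e+10 K^4
T = 367.2392 K = 94.0892 C

94.0892 degrees Celsius


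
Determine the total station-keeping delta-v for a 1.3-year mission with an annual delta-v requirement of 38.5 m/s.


dV = rate * years = 38.5 * 1.3
dV = 50.0500 m/s

50.0500 m/s


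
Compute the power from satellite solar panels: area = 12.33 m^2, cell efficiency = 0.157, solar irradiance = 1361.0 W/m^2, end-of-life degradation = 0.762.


P = area * eta * S * degradation
P = 12.33 * 0.157 * 1361.0 * 0.762
P = 2007.5937 W

2007.5937 W


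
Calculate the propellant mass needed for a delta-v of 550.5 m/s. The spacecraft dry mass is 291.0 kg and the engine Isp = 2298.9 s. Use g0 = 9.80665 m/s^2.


ve = Isp * g0 = 2298.9 * 9.80665 = 22544.507685 m/s
mass ratio = exp(dv/ve) = exp(550.5/22544.507685) = 1.02471893
m_prop = m_dry * (mr - 1) = 291.0 * (1.02471893 - 1)
m_prop = 7.1932 kg

7.1932 kg


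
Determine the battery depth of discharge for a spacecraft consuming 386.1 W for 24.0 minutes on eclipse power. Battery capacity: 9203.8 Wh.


E_used = P * t / 60 = 386.1 * 24.0 / 60 = 154.4400 Wh
DOD = E_used / E_total * 100 = 154.4400 / 9203.8 * 100
DOD = 1.6780 %

1.6780 %


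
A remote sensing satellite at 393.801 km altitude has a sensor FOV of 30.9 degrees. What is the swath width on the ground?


FOV = 30.9 deg = 0.5393067 rad
swath = 2 * alt * tan(FOV/2) = 2 * 393.801 * tan(0.2696534)
swath = 2 * 393.801 * 0.276385
swath = 217.6814 km

217.6814 km


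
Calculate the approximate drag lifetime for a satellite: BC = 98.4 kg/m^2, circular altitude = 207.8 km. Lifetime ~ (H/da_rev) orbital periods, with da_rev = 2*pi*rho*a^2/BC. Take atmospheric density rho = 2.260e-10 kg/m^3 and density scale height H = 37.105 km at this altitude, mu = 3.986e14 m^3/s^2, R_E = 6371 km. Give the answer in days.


a = R_E + alt = 6578.8000 km = 6.5788e+06 m
da_rev = 2*pi*rho*a^2/BC = 2*pi*2.260e-10*(6.5788e+06)^2/98.4 = 624.577847 m per revolution
N = H/da_rev = 37105.0000 m / 624.577847 m = 59.4081 revolutions
P = 2*pi*sqrt(a^3/mu) = 5310.4491 s
lifetime = N*P = 59.4081 * 5310.4491 = 315483.8312 s = 3.6514 days

3.6514 days


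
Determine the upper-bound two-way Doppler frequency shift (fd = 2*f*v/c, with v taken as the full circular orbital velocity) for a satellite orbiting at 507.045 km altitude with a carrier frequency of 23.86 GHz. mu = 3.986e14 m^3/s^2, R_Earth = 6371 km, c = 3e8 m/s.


r = 6.878045e+06 m
v = sqrt(mu/r) = 7612.6549 m/s (worst-case radial velocity)
f = 23.86 GHz = 2.386e+10 Hz
fd = 2*f*v/c = 2*2.386e+10*7612.6549/3.0e+08
fd = 1.2109196e+06 Hz

1.2109e+06 Hz


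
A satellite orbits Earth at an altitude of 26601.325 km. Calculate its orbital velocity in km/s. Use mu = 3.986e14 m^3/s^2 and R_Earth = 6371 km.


r = R_E + alt = 6371.0 + 26601.325 = 32972.3250 km = 3.2972325e+07 m
v = sqrt(mu/r) = sqrt(3.986e14 / 3.2972325e+07) = 3476.9133 m/s = 3.4769 km/s

3.4769 km/s


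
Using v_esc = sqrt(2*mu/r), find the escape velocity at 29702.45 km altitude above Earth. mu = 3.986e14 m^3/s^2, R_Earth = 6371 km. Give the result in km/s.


r = 6371.0 + 29702.45 = 36073.4500 km = 3.607345e+07 m
v_esc = sqrt(2*mu/r) = sqrt(2*3.986e14 / 3.607345e+07)
v_esc = 4700.9952 m/s = 4.7010 km/s

4.7010 km/s


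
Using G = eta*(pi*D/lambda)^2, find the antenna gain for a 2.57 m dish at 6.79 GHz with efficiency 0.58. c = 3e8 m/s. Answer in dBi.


lambda = c/f = 3e8 / 6.79e+09 = 0.04418262 m
G = eta*(pi*D/lambda)^2 = 0.58*(pi*2.57/0.04418262)^2
G = 19368.2787 (linear)
G = 10*log10(19368.2787) = 42.8709 dBi

42.8709 dBi


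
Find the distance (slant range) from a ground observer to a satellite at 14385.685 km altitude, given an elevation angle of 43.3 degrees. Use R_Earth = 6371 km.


h = 14385.685 km, el = 43.3 deg
d = -R_E*sin(el) + sqrt((R_E*sin(el))^2 + 2*R_E*h + h^2)
d = -6371.0000*sin(0.7557276) + sqrt((6371.0000*0.6858184)^2 + 2*6371.0000*14385.685 + 14385.685^2)
d = 15862.8419 km

15862.8419 km


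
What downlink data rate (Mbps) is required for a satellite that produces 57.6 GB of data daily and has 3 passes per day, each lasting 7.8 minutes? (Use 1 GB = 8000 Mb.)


total contact time = 3 * 7.8 * 60 = 1404.0000 s
data = 57.6 GB = 460800.0000 Mb
rate = 460800.0000 / 1404.0000 = 328.2051 Mbps

328.2051 Mbps


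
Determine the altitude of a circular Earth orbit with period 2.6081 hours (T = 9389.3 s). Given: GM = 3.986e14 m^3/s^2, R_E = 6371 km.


T = 9389.3 s
r = (mu*T^2/(4*pi^2))^(1/3) = (3.986e14 * 9389.3^2 / (4*pi^2))^(1/3)
r = 9.6194003e+06 m = 9619.4003 km
alt = r - R_E = 9619.4003 - 6371 = 3248.4003 km

3248.4003 km


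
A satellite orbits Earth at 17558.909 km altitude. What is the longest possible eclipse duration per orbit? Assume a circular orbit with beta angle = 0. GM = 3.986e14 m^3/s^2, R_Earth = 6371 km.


r = 23929.9090 km
T = 614.0045 min
Eclipse fraction = arcsin(R_E/r)/pi = arcsin(6371.0000/23929.9090)/pi
= arcsin(0.2662359)/pi = 0.08578001
Eclipse duration = 0.08578001 * 614.0045 = 52.6693 min

52.6693 minutes


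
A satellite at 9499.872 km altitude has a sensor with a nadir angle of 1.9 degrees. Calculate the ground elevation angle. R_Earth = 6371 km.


r = R_E + alt = 15870.8720 km
Law of sines in the satellite / Earth-center / ground-point triangle:
  sin(nadir)/R_E = sin(90 + el)/r  =>  cos(el) = (r/R_E)*sin(nadir)
cos(el) = (15870.8720 / 6371.0000) * sin(1.9 deg) = 0.08259325
el = arccos(0.08259325) = 85.2624 deg
(Earth-central angle = 90 - nadir - el = 2.8376 deg)

85.2624 degrees


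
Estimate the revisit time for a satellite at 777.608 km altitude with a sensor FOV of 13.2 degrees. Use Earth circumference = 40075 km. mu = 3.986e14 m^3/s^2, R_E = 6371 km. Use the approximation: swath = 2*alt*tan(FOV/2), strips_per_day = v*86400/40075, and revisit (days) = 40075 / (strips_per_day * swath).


swath = 2*777.608*tan(0.1151917) = 179.9446 km
v = sqrt(mu/r) = 7467.2021 m/s = 7.4672 km/s
strips/day = v*86400/40075 = 7.4672*86400/40075 = 16.0990
coverage/day = strips * swath = 16.0990 * 179.9446 = 2896.9234 km
revisit = 40075 / 2896.9234 = 13.8336 days

13.8336 days


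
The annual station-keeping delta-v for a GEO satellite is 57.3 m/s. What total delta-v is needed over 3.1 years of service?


dV = rate * years = 57.3 * 3.1
dV = 177.6300 m/s

177.6300 m/s


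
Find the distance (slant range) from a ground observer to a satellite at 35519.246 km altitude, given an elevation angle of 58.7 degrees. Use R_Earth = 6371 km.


h = 35519.246 km, el = 58.7 deg
d = -R_E*sin(el) + sqrt((R_E*sin(el))^2 + 2*R_E*h + h^2)
d = -6371.0000*sin(1.0245) + sqrt((6371.0000*0.8544588)^2 + 2*6371.0000*35519.246 + 35519.246^2)
d = 36315.5239 km

36315.5239 km


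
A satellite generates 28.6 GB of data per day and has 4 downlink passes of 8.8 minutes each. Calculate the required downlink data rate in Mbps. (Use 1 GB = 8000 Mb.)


total contact time = 4 * 8.8 * 60 = 2112.0000 s
data = 28.6 GB = 228800.0000 Mb
rate = 228800.0000 / 2112.0000 = 108.3333 Mbps

108.3333 Mbps


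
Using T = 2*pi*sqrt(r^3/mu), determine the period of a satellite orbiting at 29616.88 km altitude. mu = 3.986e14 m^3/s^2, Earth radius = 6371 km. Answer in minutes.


r = 35987.8800 km = 3.598788e+07 m
T = 2*pi*sqrt(r^3/mu) = 2*pi*sqrt(4.6608893e+22 / 3.986e14)
T = 67943.1404 s = 1132.3857 min

1132.3857 minutes


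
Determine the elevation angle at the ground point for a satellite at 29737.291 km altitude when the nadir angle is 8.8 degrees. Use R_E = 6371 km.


r = R_E + alt = 36108.2910 km
Law of sines in the satellite / Earth-center / ground-point triangle:
  sin(nadir)/R_E = sin(90 + el)/r  =>  cos(el) = (r/R_E)*sin(nadir)
cos(el) = (36108.2910 / 6371.0000) * sin(8.8 deg) = 0.8670628
el = arccos(0.8670628) = 29.8809 deg
(Earth-central angle = 90 - nadir - el = 51.3191 deg)

29.8809 degrees


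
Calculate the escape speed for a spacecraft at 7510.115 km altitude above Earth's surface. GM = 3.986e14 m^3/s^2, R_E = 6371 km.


r = 6371.0 + 7510.115 = 13881.1150 km = 1.3881115e+07 m
v_esc = sqrt(2*mu/r) = sqrt(2*3.986e14 / 1.3881115e+07)
v_esc = 7578.2943 m/s = 7.5783 km/s

7.5783 km/s


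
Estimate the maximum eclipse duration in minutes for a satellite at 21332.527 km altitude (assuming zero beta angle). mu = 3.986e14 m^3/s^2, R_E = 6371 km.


r = 27703.5270 km
T = 764.8259 min
Eclipse fraction = arcsin(R_E/r)/pi = arcsin(6371.0000/27703.5270)/pi
= arcsin(0.2299707)/pi = 0.07386304
Eclipse duration = 0.07386304 * 764.8259 = 56.4924 min

56.4924 minutes


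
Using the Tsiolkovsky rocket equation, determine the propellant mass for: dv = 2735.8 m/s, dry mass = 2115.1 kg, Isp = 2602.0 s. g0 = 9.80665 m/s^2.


ve = Isp * g0 = 2602.0 * 9.80665 = 25516.903300 m/s
mass ratio = exp(dv/ve) = exp(2735.8/25516.903300) = 1.11317379
m_prop = m_dry * (mr - 1) = 2115.1 * (1.11317379 - 1)
m_prop = 239.3739 kg

239.3739 kg


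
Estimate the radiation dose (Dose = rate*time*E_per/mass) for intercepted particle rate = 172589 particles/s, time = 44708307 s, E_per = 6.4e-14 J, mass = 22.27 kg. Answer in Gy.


Total energy deposited = rate * time * E_per
  = 172589 * 44708307 * 6.4e-14 = 0.4938344 J
Dose = E_total / mass = 0.4938344 / 22.27
Dose = 0.02217487 Gy

0.0222 Gy


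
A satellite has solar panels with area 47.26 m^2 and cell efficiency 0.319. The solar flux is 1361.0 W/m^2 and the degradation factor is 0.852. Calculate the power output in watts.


P = area * eta * S * degradation
P = 47.26 * 0.319 * 1361.0 * 0.852
P = 17481.6379 W

17481.6379 W


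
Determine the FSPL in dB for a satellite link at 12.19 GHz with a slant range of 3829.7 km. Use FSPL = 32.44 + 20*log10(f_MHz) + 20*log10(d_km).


f = 12.19 GHz = 12190.0000 MHz
d = 3829.7 km
FSPL = 32.44 + 20*log10(12190.0000) + 20*log10(3829.7)
FSPL = 32.44 + 81.7201 + 71.6633
FSPL = 185.8234 dB

185.8234 dB


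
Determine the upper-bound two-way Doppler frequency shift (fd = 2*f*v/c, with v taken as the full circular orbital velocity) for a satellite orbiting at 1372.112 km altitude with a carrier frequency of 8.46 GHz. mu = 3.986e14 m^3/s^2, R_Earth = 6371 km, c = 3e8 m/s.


r = 7.743112e+06 m
v = sqrt(mu/r) = 7174.8178 m/s (worst-case radial velocity)
f = 8.46 GHz = 8.46e+09 Hz
fd = 2*f*v/c = 2*8.46e+09*7174.8178/3.0e+08
fd = 404659.7236 Hz

404659.7236 Hz


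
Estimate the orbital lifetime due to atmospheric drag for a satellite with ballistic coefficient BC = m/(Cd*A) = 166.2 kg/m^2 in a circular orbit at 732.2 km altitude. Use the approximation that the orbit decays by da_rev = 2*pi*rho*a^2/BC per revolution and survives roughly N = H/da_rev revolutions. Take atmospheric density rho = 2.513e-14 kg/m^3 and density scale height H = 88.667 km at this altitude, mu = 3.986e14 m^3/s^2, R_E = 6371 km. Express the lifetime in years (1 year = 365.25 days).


a = R_E + alt = 7103.2000 km = 7.1032e+06 m
da_rev = 2*pi*rho*a^2/BC = 2*pi*2.513e-14*(7.1032e+06)^2/166.2 = 0.0479346349 m per revolution
N = H/da_rev = 88667.0000 m / 0.0479346349 m = 1.8497481e+06 revolutions
P = 2*pi*sqrt(a^3/mu) = 5957.8873 s
lifetime = N*P = 1.8497481e+06 * 5957.8873 = 1.1020591e+10 s = 127553.1342 days
years = 127553.1342 / 365.25 = 349.2214 years

349.2214 years


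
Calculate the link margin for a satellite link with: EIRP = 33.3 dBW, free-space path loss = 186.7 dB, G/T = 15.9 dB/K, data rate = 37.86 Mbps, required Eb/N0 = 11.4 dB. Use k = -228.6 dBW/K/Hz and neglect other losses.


C/N0 = EIRP - FSPL + G/T - k = 33.3 - 186.7 + 15.9 - (-228.6)
C/N0 = 91.1000 dB-Hz
R_b = 37.86 Mbps = 3.786e+07 bps -> 10*log10(R_b) = 75.7818 dB-Hz
Eb/N0 = C/N0 - 10*log10(R_b) = 91.1000 - 75.7818 = 15.3182 dB
Margin = Eb/N0 - Eb/N0_req = 15.3182 - 11.4 = 3.9182 dB (link closes)

3.9182 dB


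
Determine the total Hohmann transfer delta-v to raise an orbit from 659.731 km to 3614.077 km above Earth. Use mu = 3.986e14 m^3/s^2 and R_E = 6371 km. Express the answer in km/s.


r1 = 7030.7310 km = 7.030731e+06 m
r2 = 9985.0770 km = 9.985077e+06 m
dv1 = sqrt(mu/r1)*(sqrt(2*r2/(r1+r2)) - 1) = 627.5050 m/s
dv2 = sqrt(mu/r2)*(1 - sqrt(2*r1/(r1+r2))) = 574.6241 m/s
total dv = |dv1| + |dv2| = 627.5050 + 574.6241 = 1202.1292 m/s = 1.2021 km/s

1.2021 km/s


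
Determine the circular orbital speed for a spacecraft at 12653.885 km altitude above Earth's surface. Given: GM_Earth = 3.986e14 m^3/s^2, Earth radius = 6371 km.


r = R_E + alt = 6371.0 + 12653.885 = 19024.8850 km = 1.9024885e+07 m
v = sqrt(mu/r) = sqrt(3.986e14 / 1.9024885e+07) = 4577.2816 m/s = 4.5773 km/s

4.5773 km/s


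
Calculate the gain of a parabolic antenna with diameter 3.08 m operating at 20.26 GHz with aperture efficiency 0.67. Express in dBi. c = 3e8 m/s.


lambda = c/f = 3e8 / 2.026e+10 = 0.0148075 m
G = eta*(pi*D/lambda)^2 = 0.67*(pi*3.08/0.0148075)^2
G = 286096.3741 (linear)
G = 10*log10(286096.3741) = 54.5651 dBi

54.5651 dBi


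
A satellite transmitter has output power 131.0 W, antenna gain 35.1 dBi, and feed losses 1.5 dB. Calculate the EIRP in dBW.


Pt = 131.0 W = 21.1727 dBW
EIRP = Pt_dBW + Gt - losses = 21.1727 + 35.1 - 1.5 = 54.7727 dBW

54.7727 dBW


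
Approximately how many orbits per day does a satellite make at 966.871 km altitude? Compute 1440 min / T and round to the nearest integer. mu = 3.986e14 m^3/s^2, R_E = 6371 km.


r = 7.337871e+06 m
T = 2*pi*sqrt(r^3/mu) = 6255.5620 s = 104.2594 min
revs/day = 1440 / 104.2594 = 13.8117
Rounded: 14 revolutions per day

14 revolutions per day


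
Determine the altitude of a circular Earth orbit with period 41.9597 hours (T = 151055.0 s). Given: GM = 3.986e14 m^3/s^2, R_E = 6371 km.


T = 151055.0 s
r = (mu*T^2/(4*pi^2))^(1/3) = (3.986e14 * 151055.0^2 / (4*pi^2))^(1/3)
r = 6.1303122e+07 m = 61303.1216 km
alt = r - R_E = 61303.1216 - 6371 = 54932.1216 km

54932.1216 km


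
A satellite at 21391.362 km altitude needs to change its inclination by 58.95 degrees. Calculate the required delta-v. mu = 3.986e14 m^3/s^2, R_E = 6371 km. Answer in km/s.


r = 27762.3620 km = 2.7762362e+07 m
V = sqrt(mu/r) = 3789.1382 m/s
di = 58.95 deg = 1.0289 rad
dV = 2*V*sin(di/2) = 2*3789.1382*sin(0.5144358)
dV = 3728.8435 m/s = 3.7288 km/s

3.7288 km/s


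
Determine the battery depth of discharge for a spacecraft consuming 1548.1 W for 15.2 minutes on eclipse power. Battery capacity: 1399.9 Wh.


E_used = P * t / 60 = 1548.1 * 15.2 / 60 = 392.1853 Wh
DOD = E_used / E_total * 100 = 392.1853 / 1399.9 * 100
DOD = 28.0152 %

28.0152 %


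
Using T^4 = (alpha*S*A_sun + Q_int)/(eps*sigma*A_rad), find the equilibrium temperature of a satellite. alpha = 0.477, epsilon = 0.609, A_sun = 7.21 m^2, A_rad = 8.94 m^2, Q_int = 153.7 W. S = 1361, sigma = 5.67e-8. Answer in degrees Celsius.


Numerator = alpha*S*A_sun + Q_int = 0.477*1361*7.21 + 153.7 = 4834.4104 W
Denominator = eps*sigma*A_rad = 0.609*5.67e-8*8.94 = 3.0870088e-07 W/K^4
T^4 = 1.5660501e+10 K^4
T = 353.7540 K = 80.6040 C

80.6040 degrees Celsius


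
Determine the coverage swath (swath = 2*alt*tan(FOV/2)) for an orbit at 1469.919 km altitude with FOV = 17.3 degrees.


FOV = 17.3 deg = 0.301942 rad
swath = 2 * alt * tan(FOV/2) = 2 * 1469.919 * tan(0.150971)
swath = 2 * 1469.919 * 0.1521285
swath = 447.2332 km

447.2332 km


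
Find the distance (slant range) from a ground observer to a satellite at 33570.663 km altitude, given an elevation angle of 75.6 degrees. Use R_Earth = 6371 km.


h = 33570.663 km, el = 75.6 deg
d = -R_E*sin(el) + sqrt((R_E*sin(el))^2 + 2*R_E*h + h^2)
d = -6371.0000*sin(1.3195) + sqrt((6371.0000*0.9685832)^2 + 2*6371.0000*33570.663 + 33570.663^2)
d = 33739.3823 km

33739.3823 km


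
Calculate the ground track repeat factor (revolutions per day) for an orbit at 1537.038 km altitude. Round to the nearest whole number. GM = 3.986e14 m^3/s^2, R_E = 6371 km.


r = 7.908038e+06 m
T = 2*pi*sqrt(r^3/mu) = 6998.6511 s = 116.6442 min
revs/day = 1440 / 116.6442 = 12.3452
Rounded: 12 revolutions per day

12 revolutions per day


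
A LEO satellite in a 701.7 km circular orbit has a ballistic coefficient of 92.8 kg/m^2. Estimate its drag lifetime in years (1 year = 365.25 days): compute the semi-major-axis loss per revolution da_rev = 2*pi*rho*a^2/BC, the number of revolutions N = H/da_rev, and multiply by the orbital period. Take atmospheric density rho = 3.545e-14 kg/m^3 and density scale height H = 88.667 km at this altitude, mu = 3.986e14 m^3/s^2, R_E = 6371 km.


a = R_E + alt = 7072.7000 km = 7.0727e+06 m
da_rev = 2*pi*rho*a^2/BC = 2*pi*3.545e-14*(7.0727e+06)^2/92.8 = 0.120065603 m per revolution
N = H/da_rev = 88667.0000 m / 0.120065603 m = 738487.9421 revolutions
P = 2*pi*sqrt(a^3/mu) = 5919.5552 s
lifetime = N*P = 738487.9421 * 5919.5552 = 4.3715202e+09 s = 50596.2981 days
years = 50596.2981 / 365.25 = 138.5251 years

138.5251 years


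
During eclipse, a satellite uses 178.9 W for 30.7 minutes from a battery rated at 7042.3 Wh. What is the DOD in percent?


E_used = P * t / 60 = 178.9 * 30.7 / 60 = 91.5372 Wh
DOD = E_used / E_total * 100 = 91.5372 / 7042.3 * 100
DOD = 1.2998 %

1.2998 %


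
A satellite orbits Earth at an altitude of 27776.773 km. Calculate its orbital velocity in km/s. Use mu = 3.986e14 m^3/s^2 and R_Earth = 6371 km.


r = R_E + alt = 6371.0 + 27776.773 = 34147.7730 km = 3.4147773e+07 m
v = sqrt(mu/r) = sqrt(3.986e14 / 3.4147773e+07) = 3416.5474 m/s = 3.4165 km/s

3.4165 km/s


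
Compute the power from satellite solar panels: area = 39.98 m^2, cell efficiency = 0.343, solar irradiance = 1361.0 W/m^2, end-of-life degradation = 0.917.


P = area * eta * S * degradation
P = 39.98 * 0.343 * 1361.0 * 0.917
P = 17114.5061 W

17114.5061 W


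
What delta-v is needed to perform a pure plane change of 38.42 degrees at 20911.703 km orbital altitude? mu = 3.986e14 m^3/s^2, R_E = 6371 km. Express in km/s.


r = 27282.7030 km = 2.7282703e+07 m
V = sqrt(mu/r) = 3822.3016 m/s
di = 38.42 deg = 0.6705555 rad
dV = 2*V*sin(di/2) = 2*3822.3016*sin(0.3352777)
dV = 2515.3150 m/s = 2.5153 km/s

2.5153 km/s


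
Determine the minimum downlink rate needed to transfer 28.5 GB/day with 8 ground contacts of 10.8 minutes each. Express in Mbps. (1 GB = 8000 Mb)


total contact time = 8 * 10.8 * 60 = 5184.0000 s
data = 28.5 GB = 228000.0000 Mb
rate = 228000.0000 / 5184.0000 = 43.9815 Mbps

43.9815 Mbps


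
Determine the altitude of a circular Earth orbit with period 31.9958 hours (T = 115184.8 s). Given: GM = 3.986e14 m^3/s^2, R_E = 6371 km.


T = 115184.8 s
r = (mu*T^2/(4*pi^2))^(1/3) = (3.986e14 * 115184.8^2 / (4*pi^2))^(1/3)
r = 5.1166923e+07 m = 51166.9230 km
alt = r - R_E = 51166.9230 - 6371 = 44795.9230 km

44795.9230 km


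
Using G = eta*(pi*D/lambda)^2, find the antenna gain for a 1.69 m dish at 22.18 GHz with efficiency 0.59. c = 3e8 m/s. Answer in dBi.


lambda = c/f = 3e8 / 2.218e+10 = 0.0135257 m
G = eta*(pi*D/lambda)^2 = 0.59*(pi*1.69/0.0135257)^2
G = 90908.7613 (linear)
G = 10*log10(90908.7613) = 49.5861 dBi

49.5861 dBi


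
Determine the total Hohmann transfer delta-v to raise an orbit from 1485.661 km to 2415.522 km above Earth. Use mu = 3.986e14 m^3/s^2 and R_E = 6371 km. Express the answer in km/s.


r1 = 7856.6610 km = 7.856661e+06 m
r2 = 8786.5220 km = 8.786522e+06 m
dv1 = sqrt(mu/r1)*(sqrt(2*r2/(r1+r2)) - 1) = 196.2721 m/s
dv2 = sqrt(mu/r2)*(1 - sqrt(2*r1/(r1+r2))) = 190.8574 m/s
total dv = |dv1| + |dv2| = 196.2721 + 190.8574 = 387.1295 m/s = 0.3871295 km/s

0.3871 km/s


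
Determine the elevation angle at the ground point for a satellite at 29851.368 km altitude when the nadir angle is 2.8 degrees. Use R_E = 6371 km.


r = R_E + alt = 36222.3680 km
Law of sines in the satellite / Earth-center / ground-point triangle:
  sin(nadir)/R_E = sin(90 + el)/r  =>  cos(el) = (r/R_E)*sin(nadir)
cos(el) = (36222.3680 / 6371.0000) * sin(2.8 deg) = 0.2777357
el = arccos(0.2777357) = 73.8749 deg
(Earth-central angle = 90 - nadir - el = 13.3251 deg)

73.8749 degrees


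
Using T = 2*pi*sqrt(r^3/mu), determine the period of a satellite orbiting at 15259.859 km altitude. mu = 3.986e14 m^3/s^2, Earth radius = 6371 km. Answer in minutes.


r = 21630.8590 km = 2.1630859e+07 m
T = 2*pi*sqrt(r^3/mu) = 2*pi*sqrt(1.012095e+22 / 3.986e14)
T = 31660.7990 s = 527.6800 min

527.6800 minutes


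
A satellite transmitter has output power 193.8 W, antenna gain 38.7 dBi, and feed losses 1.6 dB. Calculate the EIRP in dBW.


Pt = 193.8 W = 22.8735 dBW
EIRP = Pt_dBW + Gt - losses = 22.8735 + 38.7 - 1.6 = 59.9735 dBW

59.9735 dBW


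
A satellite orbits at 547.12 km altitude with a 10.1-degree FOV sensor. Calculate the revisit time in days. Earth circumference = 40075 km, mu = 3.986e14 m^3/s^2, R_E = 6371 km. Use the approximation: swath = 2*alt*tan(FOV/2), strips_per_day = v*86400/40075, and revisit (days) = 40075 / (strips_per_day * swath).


swath = 2*547.12*tan(0.08813913) = 96.6959 km
v = sqrt(mu/r) = 7590.5737 m/s = 7.5906 km/s
strips/day = v*86400/40075 = 7.5906*86400/40075 = 16.3650
coverage/day = strips * swath = 16.3650 * 96.6959 = 1582.4238 km
revisit = 40075 / 1582.4238 = 25.3251 days

25.3251 days


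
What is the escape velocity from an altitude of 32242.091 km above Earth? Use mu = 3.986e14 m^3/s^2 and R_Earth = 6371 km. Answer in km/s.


r = 6371.0 + 32242.091 = 38613.0910 km = 3.8613091e+07 m
v_esc = sqrt(2*mu/r) = sqrt(2*3.986e14 / 3.8613091e+07)
v_esc = 4543.7702 m/s = 4.5438 km/s

4.5438 km/s


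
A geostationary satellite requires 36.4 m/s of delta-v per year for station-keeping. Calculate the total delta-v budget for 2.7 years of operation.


dV = rate * years = 36.4 * 2.7
dV = 98.2800 m/s

98.2800 m/s


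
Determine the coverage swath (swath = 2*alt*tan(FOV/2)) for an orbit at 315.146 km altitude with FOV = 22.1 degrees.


FOV = 22.1 deg = 0.3857178 rad
swath = 2 * alt * tan(FOV/2) = 2 * 315.146 * tan(0.1928589)
swath = 2 * 315.146 * 0.1952861
swath = 123.0873 km

123.0873 km


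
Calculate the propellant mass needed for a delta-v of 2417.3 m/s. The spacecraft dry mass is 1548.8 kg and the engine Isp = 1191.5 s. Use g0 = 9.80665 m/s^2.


ve = Isp * g0 = 1191.5 * 9.80665 = 11684.623475 m/s
mass ratio = exp(dv/ve) = exp(2417.3/11684.623475) = 1.22983341
m_prop = m_dry * (mr - 1) = 1548.8 * (1.22983341 - 1)
m_prop = 355.9660 kg

355.9660 kg


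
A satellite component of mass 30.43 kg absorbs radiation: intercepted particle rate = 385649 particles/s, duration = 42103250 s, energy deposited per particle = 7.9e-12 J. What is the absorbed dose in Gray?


Total energy deposited = rate * time * E_per
  = 385649 * 42103250 * 7.9e-12 = 128.2729 J
Dose = E_total / mass = 128.2729 / 30.43
Dose = 4.2153 Gy

4.2153 Gy


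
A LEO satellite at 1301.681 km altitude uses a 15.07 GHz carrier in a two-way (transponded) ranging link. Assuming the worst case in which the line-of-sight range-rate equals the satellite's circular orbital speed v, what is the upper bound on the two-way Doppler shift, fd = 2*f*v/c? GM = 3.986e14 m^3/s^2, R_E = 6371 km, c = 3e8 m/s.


r = 7.672681e+06 m
v = sqrt(mu/r) = 7207.6730 m/s (worst-case radial velocity)
f = 15.07 GHz = 1.507e+10 Hz
fd = 2*f*v/c = 2*1.507e+10*7207.6730/3.0e+08
fd = 724130.8821 Hz

724130.8821 Hz


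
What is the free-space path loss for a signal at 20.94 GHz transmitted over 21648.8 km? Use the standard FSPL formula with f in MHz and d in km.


f = 20.94 GHz = 20940.0000 MHz
d = 21648.8 km
FSPL = 32.44 + 20*log10(20940.0000) + 20*log10(21648.8)
FSPL = 32.44 + 86.4195 + 86.7087
FSPL = 205.5682 dB

205.5682 dB


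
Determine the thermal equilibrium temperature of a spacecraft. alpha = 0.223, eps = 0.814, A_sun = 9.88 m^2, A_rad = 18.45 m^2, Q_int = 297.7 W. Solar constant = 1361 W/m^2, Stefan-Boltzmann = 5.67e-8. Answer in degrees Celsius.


Numerator = alpha*S*A_sun + Q_int = 0.223*1361*9.88 + 297.7 = 3296.3096 W
Denominator = eps*sigma*A_rad = 0.814*5.67e-8*18.45 = 8.5153761e-07 W/K^4
T^4 = 3.8710089e+09 K^4
T = 249.4342 K = -23.7158 C

-23.7158 degrees Celsius


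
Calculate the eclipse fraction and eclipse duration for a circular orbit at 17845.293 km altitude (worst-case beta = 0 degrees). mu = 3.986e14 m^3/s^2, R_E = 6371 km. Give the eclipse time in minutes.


r = 24216.2930 km
T = 625.0597 min
Eclipse fraction = arcsin(R_E/r)/pi = arcsin(6371.0000/24216.2930)/pi
= arcsin(0.2630873)/pi = 0.08474074
Eclipse duration = 0.08474074 * 625.0597 = 52.9680 min

52.9680 minutes


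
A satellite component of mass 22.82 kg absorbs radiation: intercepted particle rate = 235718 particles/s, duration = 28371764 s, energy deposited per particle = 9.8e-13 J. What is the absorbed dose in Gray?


Total energy deposited = rate * time * E_per
  = 235718 * 28371764 * 9.8e-13 = 6.5540 J
Dose = E_total / mass = 6.5540 / 22.82
Dose = 0.2872034 Gy

0.2872 Gy


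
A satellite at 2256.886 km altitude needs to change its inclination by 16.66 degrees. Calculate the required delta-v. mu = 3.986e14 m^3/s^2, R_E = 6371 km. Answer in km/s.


r = 8627.8860 km = 8.627886e+06 m
V = sqrt(mu/r) = 6796.9871 m/s
di = 16.66 deg = 0.2907719 rad
dV = 2*V*sin(di/2) = 2*6796.9871*sin(0.1453859)
dV = 1969.4174 m/s = 1.9694 km/s

1.9694 km/s


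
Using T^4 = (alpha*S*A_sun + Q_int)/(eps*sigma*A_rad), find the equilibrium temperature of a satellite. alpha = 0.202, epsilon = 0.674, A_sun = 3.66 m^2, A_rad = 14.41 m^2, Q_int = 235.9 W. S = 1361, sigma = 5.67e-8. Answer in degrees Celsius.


Numerator = alpha*S*A_sun + Q_int = 0.202*1361*3.66 + 235.9 = 1242.1145 W
Denominator = eps*sigma*A_rad = 0.674*5.67e-8*14.41 = 5.5068968e-07 W/K^4
T^4 = 2.2555617e+09 K^4
T = 217.9283 K = -55.2217 C

-55.2217 degrees Celsius


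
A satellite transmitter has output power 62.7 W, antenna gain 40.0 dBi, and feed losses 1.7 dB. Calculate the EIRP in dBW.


Pt = 62.7 W = 17.9727 dBW
EIRP = Pt_dBW + Gt - losses = 17.9727 + 40.0 - 1.7 = 56.2727 dBW

56.2727 dBW


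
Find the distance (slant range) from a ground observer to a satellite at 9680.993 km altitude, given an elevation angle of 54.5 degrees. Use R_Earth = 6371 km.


h = 9680.993 km, el = 54.5 deg
d = -R_E*sin(el) + sqrt((R_E*sin(el))^2 + 2*R_E*h + h^2)
d = -6371.0000*sin(0.9512044) + sqrt((6371.0000*0.8141155)^2 + 2*6371.0000*9680.993 + 9680.993^2)
d = 10433.0974 km

10433.0974 km


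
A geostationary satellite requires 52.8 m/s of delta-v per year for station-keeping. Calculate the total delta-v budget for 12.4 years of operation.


dV = rate * years = 52.8 * 12.4
dV = 654.7200 m/s

654.7200 m/s


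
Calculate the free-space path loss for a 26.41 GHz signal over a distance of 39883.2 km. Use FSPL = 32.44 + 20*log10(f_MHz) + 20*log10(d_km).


f = 26.41 GHz = 26410.0000 MHz
d = 39883.2 km
FSPL = 32.44 + 20*log10(26410.0000) + 20*log10(39883.2)
FSPL = 32.44 + 88.4354 + 92.0158
FSPL = 212.8912 dB

212.8912 dB


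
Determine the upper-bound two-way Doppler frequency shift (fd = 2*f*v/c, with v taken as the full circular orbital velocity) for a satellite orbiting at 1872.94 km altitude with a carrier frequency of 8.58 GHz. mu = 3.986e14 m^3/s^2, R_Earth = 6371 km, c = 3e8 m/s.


r = 8.24394e+06 m
v = sqrt(mu/r) = 6953.4644 m/s (worst-case radial velocity)
f = 8.58 GHz = 8.58e+09 Hz
fd = 2*f*v/c = 2*8.58e+09*6953.4644/3.0e+08
fd = 397738.1642 Hz

397738.1642 Hz


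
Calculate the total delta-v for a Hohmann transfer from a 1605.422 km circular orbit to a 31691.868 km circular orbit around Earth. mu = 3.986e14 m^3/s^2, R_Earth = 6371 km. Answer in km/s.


r1 = 7976.4220 km = 7.976422e+06 m
r2 = 38062.8680 km = 3.8062868e+07 m
dv1 = sqrt(mu/r1)*(sqrt(2*r2/(r1+r2)) - 1) = 2020.9374 m/s
dv2 = sqrt(mu/r2)*(1 - sqrt(2*r1/(r1+r2))) = 1331.1679 m/s
total dv = |dv1| + |dv2| = 2020.9374 + 1331.1679 = 3352.1053 m/s = 3.3521 km/s

3.3521 km/s


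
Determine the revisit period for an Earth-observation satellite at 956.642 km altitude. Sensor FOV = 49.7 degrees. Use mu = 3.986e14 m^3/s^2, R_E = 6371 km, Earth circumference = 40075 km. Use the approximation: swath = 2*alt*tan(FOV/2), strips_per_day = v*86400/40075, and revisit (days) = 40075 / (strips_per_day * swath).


swath = 2*956.642*tan(0.4337143) = 886.0883 km
v = sqrt(mu/r) = 7375.4161 m/s = 7.3754 km/s
strips/day = v*86400/40075 = 7.3754*86400/40075 = 15.9011
coverage/day = strips * swath = 15.9011 * 886.0883 = 14089.7642 km
revisit = 40075 / 14089.7642 = 2.8443 days

2.8443 days


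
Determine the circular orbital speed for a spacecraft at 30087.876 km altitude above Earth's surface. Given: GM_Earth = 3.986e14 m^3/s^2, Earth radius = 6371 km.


r = R_E + alt = 6371.0 + 30087.876 = 36458.8760 km = 3.6458876e+07 m
v = sqrt(mu/r) = sqrt(3.986e14 / 3.6458876e+07) = 3306.4884 m/s = 3.3065 km/s

3.3065 km/s


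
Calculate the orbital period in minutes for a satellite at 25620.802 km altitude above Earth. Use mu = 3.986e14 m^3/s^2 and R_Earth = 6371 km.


r = 31991.8020 km = 3.1991802e+07 m
T = 2*pi*sqrt(r^3/mu) = 2*pi*sqrt(3.2742822e+22 / 3.986e14)
T = 56946.7936 s = 949.1132 min

949.1132 minutes
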